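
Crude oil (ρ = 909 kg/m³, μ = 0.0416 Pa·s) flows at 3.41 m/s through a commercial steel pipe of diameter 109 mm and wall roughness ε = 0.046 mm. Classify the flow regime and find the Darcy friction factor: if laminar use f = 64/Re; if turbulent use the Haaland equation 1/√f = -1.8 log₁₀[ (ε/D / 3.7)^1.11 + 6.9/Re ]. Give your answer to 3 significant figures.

Re = ρVD/μ = 909·3.41·0.109/0.0416 = 8122.
Re > 4000 → turbulent. ε/D = 4.6e-05/0.109 = 0.000422; Haaland: 1/√f = -1.8 log₁₀[4.2e-05 + 0.00085] = 5.49, so f = 0.03318.

f ≈ 0.0332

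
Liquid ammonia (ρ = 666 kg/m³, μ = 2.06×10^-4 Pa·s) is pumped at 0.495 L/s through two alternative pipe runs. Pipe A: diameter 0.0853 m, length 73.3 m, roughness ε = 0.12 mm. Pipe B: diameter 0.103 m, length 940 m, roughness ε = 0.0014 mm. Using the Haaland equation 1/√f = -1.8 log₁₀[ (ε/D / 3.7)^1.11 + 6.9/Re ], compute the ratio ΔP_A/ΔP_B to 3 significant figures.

ΔP_A/ΔP_B ≈ 0.213

Pipe A: V = Q/A = 0.000495/0.005715 = 0.08662 m/s; Re = 2.389e+04; ε/D = 0.00141; Haaland → f = 0.02753; ΔP_A = f(L/D)(ρV²/2) = 59.12 Pa.
Pipe B: V = Q/A = 0.000495/0.008332 = 0.05941 m/s; Re = 1.978e+04; ε/D = 1.36e-05; Haaland → f = 0.02584; ΔP_B = f(L/D)(ρV²/2) = 277.1 Pa.
ΔP_A/ΔP_B = 59.12/277.1 = 0.213.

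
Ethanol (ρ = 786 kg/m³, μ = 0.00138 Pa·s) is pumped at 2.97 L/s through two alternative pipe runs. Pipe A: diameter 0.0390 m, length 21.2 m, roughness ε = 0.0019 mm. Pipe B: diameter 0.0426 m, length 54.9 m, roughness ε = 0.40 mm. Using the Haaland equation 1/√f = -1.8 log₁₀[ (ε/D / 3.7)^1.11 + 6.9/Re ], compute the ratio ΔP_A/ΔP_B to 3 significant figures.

Pipe A: V = Q/A = 0.00297/0.001195 = 2.486 m/s; Re = 5.523e+04; ε/D = 4.87e-05; Haaland → f = 0.02039; ΔP_A = f(L/D)(ρV²/2) = 2.693e+04 Pa.
Pipe B: V = Q/A = 0.00297/0.001425 = 2.084 m/s; Re = 5.056e+04; ε/D = 0.00939; Haaland → f = 0.03832; ΔP_B = f(L/D)(ρV²/2) = 8.426e+04 Pa.
ΔP_A/ΔP_B = 2.693e+04/8.426e+04 = 0.320.

ΔP_A/ΔP_B ≈ 0.320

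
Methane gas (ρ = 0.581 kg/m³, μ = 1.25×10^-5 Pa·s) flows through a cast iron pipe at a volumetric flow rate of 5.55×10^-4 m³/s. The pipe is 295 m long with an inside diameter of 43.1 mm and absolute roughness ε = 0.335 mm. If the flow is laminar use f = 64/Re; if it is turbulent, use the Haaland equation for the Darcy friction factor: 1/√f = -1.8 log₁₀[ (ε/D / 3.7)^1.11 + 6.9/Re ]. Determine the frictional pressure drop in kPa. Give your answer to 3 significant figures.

Cross-sectional area A = πD²/4 = π(0.0431)²/4 = 0.001459 m²; mean velocity V = Q/A = 0.000555/0.001459 = 0.3804 m/s.
Reynolds number Re = ρVD/μ = 0.581 · 0.3804 · 0.0431 / 1.25e-05 = 762.1.
Re < 2300 → laminar flow, so f = 64/Re = 64/762.1 = 0.08398 (the turbulent correlation is not needed).
Darcy-Weisbach: ΔP = f(L/D)(ρV²/2) = 0.08398·(295/0.0431)·(0.581·0.3804²/2) = 0.08398·6845·0.04204 = 24.16 Pa.
ΔP = 24.16 Pa = 0.0242 kPa.

ΔP ≈ 0.0242 kPa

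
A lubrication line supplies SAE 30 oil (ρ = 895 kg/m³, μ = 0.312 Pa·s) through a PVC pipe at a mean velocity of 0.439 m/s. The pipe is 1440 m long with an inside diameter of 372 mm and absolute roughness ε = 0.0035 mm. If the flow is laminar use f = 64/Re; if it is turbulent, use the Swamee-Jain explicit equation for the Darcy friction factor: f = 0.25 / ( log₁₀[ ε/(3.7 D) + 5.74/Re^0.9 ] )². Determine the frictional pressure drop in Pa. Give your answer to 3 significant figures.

ΔP ≈ 45600 Pa

Reynolds number Re = ρVD/μ = 895 · 0.439 · 0.372 / 0.312 = 468.5.
Re < 2300 → laminar flow, so f = 64/Re = 64/468.5 = 0.1366 (the turbulent correlation is not needed).
Darcy-Weisbach: ΔP = f(L/D)(ρV²/2) = 0.1366·(1440/0.372)·(895·0.439²/2) = 0.1366·3871·86.24 = 4.561e+04 Pa.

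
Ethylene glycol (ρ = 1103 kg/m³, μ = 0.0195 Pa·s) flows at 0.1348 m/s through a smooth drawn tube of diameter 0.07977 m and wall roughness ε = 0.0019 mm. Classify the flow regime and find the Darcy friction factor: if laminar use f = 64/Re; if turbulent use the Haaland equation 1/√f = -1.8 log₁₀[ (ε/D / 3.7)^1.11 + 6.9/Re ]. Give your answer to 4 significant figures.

f ≈ 0.1052

Re = ρVD/μ = 1103·0.1348·0.07977/0.0195 = 608.2.
Re < 2300 → laminar, so f = 64/Re = 0.1052 (roughness is irrelevant in laminar flow).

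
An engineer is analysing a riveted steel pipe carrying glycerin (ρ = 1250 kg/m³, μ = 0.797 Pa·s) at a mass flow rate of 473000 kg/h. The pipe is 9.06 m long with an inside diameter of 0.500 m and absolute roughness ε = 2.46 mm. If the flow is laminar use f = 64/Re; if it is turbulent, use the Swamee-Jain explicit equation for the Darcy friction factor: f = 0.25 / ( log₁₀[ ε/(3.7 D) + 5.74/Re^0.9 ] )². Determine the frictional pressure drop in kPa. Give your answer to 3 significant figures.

ΔP ≈ 0.495 kPa

ṁ = 473000 kg/h = 473000/3600 = 131.4 kg/s.
A = πD²/4 = π(0.5)²/4 = 0.1963 m²; mean velocity V = ṁ/(ρA) = 131.4/(1250 · 0.1963) = 0.5353 m/s.
Reynolds number Re = ρVD/μ = 1250 · 0.5353 · 0.5 / 0.797 = 419.8.
Re < 2300 → laminar flow, so f = 64/Re = 64/419.8 = 0.1525 (the turbulent correlation is not needed).
Darcy-Weisbach: ΔP = f(L/D)(ρV²/2) = 0.1525·(9.06/0.5)·(1250·0.5353²/2) = 0.1525·18.12·179.1 = 494.8 Pa.
ΔP = 494.8 Pa = 0.495 kPa.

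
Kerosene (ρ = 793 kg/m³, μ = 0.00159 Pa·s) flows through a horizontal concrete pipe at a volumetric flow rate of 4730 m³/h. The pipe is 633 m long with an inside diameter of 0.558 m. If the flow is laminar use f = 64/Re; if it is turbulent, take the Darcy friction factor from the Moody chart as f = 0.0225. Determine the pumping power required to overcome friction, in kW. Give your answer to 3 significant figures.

P ≈ 384 kW

Q = 4730 m³/h = 4730/3600 = 1.314 m³/s.
Cross-sectional area A = πD²/4 = π(0.558)²/4 = 0.2445 m²; mean velocity V = Q/A = 1.314/0.2445 = 5.373 m/s.
Reynolds number Re = ρVD/μ = 793 · 5.373 · 0.558 / 0.00159 = 1.495e+06.
Re > 4000 → turbulent; use the Moody-chart value f = 0.0225.
Darcy-Weisbach: ΔP = f(L/D)(ρV²/2) = 0.0225·(633/0.558)·(793·5.373²/2) = 0.0225·1134·1.145e+04 = 2.921e+05 Pa.
Pumping power P = QΔP = 1.314·2.921e+05 = 383800 W = 384 kW.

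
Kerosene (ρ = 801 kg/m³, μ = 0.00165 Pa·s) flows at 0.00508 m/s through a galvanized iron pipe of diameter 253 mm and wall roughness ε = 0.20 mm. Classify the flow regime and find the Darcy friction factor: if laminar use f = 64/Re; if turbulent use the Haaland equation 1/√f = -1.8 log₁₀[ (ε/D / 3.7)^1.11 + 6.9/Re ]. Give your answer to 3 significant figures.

Re = ρVD/μ = 801·0.00508·0.253/0.00165 = 623.9.
Re < 2300 → laminar, so f = 64/Re = 0.1026 (roughness is irrelevant in laminar flow).

f ≈ 0.103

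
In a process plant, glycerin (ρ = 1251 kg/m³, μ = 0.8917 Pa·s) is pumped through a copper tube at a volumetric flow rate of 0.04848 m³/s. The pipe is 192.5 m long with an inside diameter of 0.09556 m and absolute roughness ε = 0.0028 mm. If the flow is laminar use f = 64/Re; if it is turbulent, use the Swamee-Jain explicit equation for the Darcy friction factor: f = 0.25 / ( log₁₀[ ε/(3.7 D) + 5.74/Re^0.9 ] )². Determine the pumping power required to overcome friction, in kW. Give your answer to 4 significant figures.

Cross-sectional area A = πD²/4 = π(0.09556)²/4 = 0.007172 m²; mean velocity V = Q/A = 0.04848/0.007172 = 6.76 m/s.
Reynolds number Re = ρVD/μ = 1251 · 6.76 · 0.09556 / 0.892 = 906.2.
Re < 2300 → laminar flow, so f = 64/Re = 64/906.2 = 0.07062 (the turbulent correlation is not needed).
Darcy-Weisbach: ΔP = f(L/D)(ρV²/2) = 0.07062·(192.5/0.09556)·(1251·6.76²/2) = 0.07062·2014·2.858e+04 = 4.066e+06 Pa.
Pumping power P = QΔP = 0.04848·4.066e+06 = 197120 W = 197.1 kW.

P ≈ 197.1 kW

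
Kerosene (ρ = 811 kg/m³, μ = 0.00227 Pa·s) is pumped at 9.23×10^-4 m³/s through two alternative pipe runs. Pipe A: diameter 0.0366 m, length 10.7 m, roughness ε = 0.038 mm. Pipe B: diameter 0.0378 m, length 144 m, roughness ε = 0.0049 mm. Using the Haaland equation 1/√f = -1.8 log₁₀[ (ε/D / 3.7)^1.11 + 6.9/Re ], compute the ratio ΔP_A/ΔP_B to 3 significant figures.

Pipe A: V = Q/A = 0.000923/0.001052 = 0.8773 m/s; Re = 1.147e+04; ε/D = 0.00104; Haaland → f = 0.0312; ΔP_A = f(L/D)(ρV²/2) = 2847 Pa.
Pipe B: V = Q/A = 0.000923/0.001122 = 0.8225 m/s; Re = 1.111e+04; ε/D = 0.00013; Haaland → f = 0.03016; ΔP_B = f(L/D)(ρV²/2) = 3.152e+04 Pa.
ΔP_A/ΔP_B = 2847/3.152e+04 = 0.0903.

ΔP_A/ΔP_B ≈ 0.0903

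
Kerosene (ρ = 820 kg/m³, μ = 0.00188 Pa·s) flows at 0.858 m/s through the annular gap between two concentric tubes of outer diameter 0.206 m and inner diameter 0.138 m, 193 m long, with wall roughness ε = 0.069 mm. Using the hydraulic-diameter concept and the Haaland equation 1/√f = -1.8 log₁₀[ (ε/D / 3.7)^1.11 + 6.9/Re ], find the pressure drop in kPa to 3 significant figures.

Hydraulic diameter D_h = 4A/P = D_o - D_i = 0.206 - 0.138 = 0.068 m.
Re = ρVD_h/μ = 820·0.858·0.068/0.00188 = 2.545e+04.
ε/D_h = 6.9e-05/0.068 = 0.00101; Haaland gives 1/√f = -1.8 log₁₀[0.000111+0.000271] = 6.151, so f = 0.02643.
ΔP = f(L/D_h)(ρV²/2) = 0.02643·193/0.068·301.8 = 2.264e+04 Pa.
ΔP = 22.6 kPa.

ΔP ≈ 22.6 kPa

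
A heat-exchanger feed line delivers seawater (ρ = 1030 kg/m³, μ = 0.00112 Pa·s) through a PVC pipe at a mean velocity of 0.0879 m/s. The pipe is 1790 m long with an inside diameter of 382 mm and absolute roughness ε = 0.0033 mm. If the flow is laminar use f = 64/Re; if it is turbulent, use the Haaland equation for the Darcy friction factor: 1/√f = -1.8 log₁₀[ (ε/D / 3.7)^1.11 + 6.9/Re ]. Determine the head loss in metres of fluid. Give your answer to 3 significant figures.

Reynolds number Re = ρVD/μ = 1030 · 0.0879 · 0.382 / 0.00112 = 3.088e+04.
Re > 4000 → turbulent. Relative roughness ε/D = 3.3e-06/0.382 = 8.64e-06. Haaland: 1/√f = -1.8 log₁₀[(8.64e-06/3.7)^1.11 + 6.9/3.088e+04] = -1.8 log₁₀[5.61e-07 + 0.000223] = 6.57, so f = 0.02317.
Darcy-Weisbach: ΔP = f(L/D)(ρV²/2) = 0.02317·(1790/0.382)·(1030·0.0879²/2) = 0.02317·4686·3.979 = 432 Pa.
Head loss h_f = ΔP/(ρg) = 432/(1030·9.81) = 0.0428 m.

h_f ≈ 0.0428 m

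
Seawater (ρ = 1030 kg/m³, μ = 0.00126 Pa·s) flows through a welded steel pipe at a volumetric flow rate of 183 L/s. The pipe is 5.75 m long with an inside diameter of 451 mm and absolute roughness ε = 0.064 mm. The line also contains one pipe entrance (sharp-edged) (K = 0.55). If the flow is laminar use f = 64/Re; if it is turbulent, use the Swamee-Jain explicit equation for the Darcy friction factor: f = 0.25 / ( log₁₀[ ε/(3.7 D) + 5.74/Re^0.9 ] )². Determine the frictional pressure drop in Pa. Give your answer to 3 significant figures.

ΔP ≈ 503 Pa

Q = 183 L/s = 183/1000 = 0.183 m³/s.
Cross-sectional area A = πD²/4 = π(0.451)²/4 = 0.1598 m²; mean velocity V = Q/A = 0.183/0.1598 = 1.146 m/s.
Reynolds number Re = ρVD/μ = 1030 · 1.146 · 0.451 / 0.00126 = 4.223e+05.
Re > 4000 → turbulent. Relative roughness ε/D = 6.4e-05/0.451 = 0.000142. Swamee-Jain: f = 0.25/(log₁₀[0.000142/3.7 + 5.74/4.223e+05^0.9])² = 0.25/(log₁₀[3.84e-05 + 4.96e-05])² = 0.25/(-4.056)² = 0.0152.
Total minor-loss coefficient ΣK = 1·0.55 = 0.55.
ΔP = [f·L/D + ΣK]·(ρV²/2) = [0.0152·5.75/0.451 + 0.55]·(1030·1.146²/2) = [0.1938 + 0.55]·675.8 = 502.7 Pa.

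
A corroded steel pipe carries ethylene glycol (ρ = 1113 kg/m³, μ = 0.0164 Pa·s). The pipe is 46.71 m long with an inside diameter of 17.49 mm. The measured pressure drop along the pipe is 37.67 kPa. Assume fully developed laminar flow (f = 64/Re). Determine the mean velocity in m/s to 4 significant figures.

V ≈ 0.4701 m/s

For laminar flow, f = 64/Re with Re = ρVD/μ, so Darcy-Weisbach reduces to ΔP = 32μLV/D². Solving for V: V = ΔP·D²/(32μL) = 3.767e+04·(0.01749)²/(32·0.0164·46.71) = 0.4701 m/s.
Check: Re = ρVD/μ = 1113·0.4701·0.01749/0.0164 = 558 < 2300, so the laminar assumption holds.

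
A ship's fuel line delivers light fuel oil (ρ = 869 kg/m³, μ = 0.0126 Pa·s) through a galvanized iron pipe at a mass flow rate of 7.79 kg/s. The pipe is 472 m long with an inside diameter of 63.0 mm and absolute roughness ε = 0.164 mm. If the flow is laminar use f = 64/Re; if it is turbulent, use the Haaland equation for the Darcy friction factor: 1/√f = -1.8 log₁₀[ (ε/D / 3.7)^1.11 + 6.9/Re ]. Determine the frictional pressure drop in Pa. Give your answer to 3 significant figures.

A = πD²/4 = π(0.063)²/4 = 0.003117 m²; mean velocity V = ṁ/(ρA) = 7.79/(869 · 0.003117) = 2.876 m/s.
Reynolds number Re = ρVD/μ = 869 · 2.876 · 0.063 / 0.0126 = 1.25e+04.
Re > 4000 → turbulent. Relative roughness ε/D = 0.000164/0.063 = 0.0026. Haaland: 1/√f = -1.8 log₁₀[(0.0026/3.7)^1.11 + 6.9/1.25e+04] = -1.8 log₁₀[0.000317 + 0.000552] = 5.51, so f = 0.03294.
Darcy-Weisbach: ΔP = f(L/D)(ρV²/2) = 0.03294·(472/0.063)·(869·2.876²/2) = 0.03294·7492·3593 = 8.867e+05 Pa.

ΔP ≈ 887000 Pa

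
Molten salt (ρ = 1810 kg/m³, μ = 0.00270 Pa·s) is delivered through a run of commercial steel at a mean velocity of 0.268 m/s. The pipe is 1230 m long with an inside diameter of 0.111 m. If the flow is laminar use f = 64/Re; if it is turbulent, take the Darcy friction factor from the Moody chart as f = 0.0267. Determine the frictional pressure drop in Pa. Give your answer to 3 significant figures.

Reynolds number Re = ρVD/μ = 1810 · 0.268 · 0.111 / 0.0027 = 1.994e+04.
Re > 4000 → turbulent; use the Moody-chart value f = 0.0267.
Darcy-Weisbach: ΔP = f(L/D)(ρV²/2) = 0.0267·(1230/0.111)·(1810·0.268²/2) = 0.0267·1.108e+04·65 = 1.923e+04 Pa.

ΔP ≈ 19200 Pa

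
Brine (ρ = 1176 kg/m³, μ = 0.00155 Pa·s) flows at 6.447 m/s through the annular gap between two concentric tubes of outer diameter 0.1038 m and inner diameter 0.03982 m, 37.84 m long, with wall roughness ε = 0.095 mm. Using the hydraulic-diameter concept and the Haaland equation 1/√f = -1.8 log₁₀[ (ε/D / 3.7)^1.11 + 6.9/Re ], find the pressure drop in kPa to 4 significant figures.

Hydraulic diameter D_h = 4A/P = D_o - D_i = 0.1038 - 0.03982 = 0.06398 m.
Re = ρVD_h/μ = 1176·6.447·0.06398/0.00155 = 3.13e+05.
ε/D_h = 9.5e-05/0.06398 = 0.00148; Haaland gives 1/√f = -1.8 log₁₀[0.00017+2.2e-05] = 6.691, so f = 0.02234.
ΔP = f(L/D_h)(ρV²/2) = 0.02234·37.84/0.06398·2.444e+04 = 3.229e+05 Pa.
ΔP = 322.9 kPa.

ΔP ≈ 322.9 kPa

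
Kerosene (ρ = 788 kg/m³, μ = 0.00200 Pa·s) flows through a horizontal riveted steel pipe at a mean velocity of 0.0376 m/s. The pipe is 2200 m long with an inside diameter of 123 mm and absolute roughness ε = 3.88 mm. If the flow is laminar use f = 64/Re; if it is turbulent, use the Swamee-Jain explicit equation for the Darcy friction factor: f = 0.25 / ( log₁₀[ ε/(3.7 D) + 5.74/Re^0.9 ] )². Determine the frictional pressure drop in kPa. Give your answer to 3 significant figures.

ΔP ≈ 0.350 kPa

Reynolds number Re = ρVD/μ = 788 · 0.0376 · 0.123 / 0.002 = 1822.
Re < 2300 → laminar flow, so f = 64/Re = 64/1822 = 0.03512 (the turbulent correlation is not needed).
Darcy-Weisbach: ΔP = f(L/D)(ρV²/2) = 0.03512·(2200/0.123)·(788·0.0376²/2) = 0.03512·1.789e+04·0.557 = 349.9 Pa.
ΔP = 349.9 Pa = 0.350 kPa.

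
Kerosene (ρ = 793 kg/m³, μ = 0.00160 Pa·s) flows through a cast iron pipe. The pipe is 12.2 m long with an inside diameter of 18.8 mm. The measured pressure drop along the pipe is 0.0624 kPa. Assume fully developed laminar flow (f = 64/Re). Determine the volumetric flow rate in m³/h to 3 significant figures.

For laminar flow, f = 64/Re with Re = ρVD/μ, so Darcy-Weisbach reduces to ΔP = 32μLV/D². Solving for V: V = ΔP·D²/(32μL) = 62.4·(0.0188)²/(32·0.0016·12.2) = 0.03531 m/s.
Check: Re = ρVD/μ = 793·0.03531·0.0188/0.0016 = 329 < 2300, so the laminar assumption holds.
Q = V·A = 0.03531·(π/4·0.0188²) = 9.801e-06 m³/s = 0.0353 m³/h.

Q ≈ 0.0353 m³/h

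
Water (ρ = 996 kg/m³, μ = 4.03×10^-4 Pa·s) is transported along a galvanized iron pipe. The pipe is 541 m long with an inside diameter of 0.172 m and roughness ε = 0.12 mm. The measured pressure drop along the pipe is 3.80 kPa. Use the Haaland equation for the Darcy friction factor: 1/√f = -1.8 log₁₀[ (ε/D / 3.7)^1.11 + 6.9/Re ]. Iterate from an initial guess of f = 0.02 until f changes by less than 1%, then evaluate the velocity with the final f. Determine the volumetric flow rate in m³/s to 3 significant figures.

Rearranging Darcy-Weisbach: V = √(2·ΔP·D/(f·L·ρ)). With ε/D = 0.00012/0.172 = 0.000698, iterate starting from f = 0.02:
  f = 0.02 → V = √(2·3800·0.172/(0.02·541·996)) = 0.3483 m/s; Re = ρVD/μ = 1.481e+05; f → 0.02008
Converged (Δf/f < 1%). With the final f = 0.02008: V = √(2·3800·0.172/(0.02008·541·996)) = 0.3476 m/s.
Q = V·A = 0.3476·(π/4·0.172²) = 0.008077 m³/s = 0.00808 m³/s.

Q ≈ 0.00808 m³/s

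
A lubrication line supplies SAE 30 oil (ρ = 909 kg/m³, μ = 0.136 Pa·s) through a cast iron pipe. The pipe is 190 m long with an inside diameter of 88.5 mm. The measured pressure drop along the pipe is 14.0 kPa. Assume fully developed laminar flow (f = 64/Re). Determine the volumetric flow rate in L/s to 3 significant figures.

For laminar flow, f = 64/Re with Re = ρVD/μ, so Darcy-Weisbach reduces to ΔP = 32μLV/D². Solving for V: V = ΔP·D²/(32μL) = 1.4e+04·(0.0885)²/(32·0.136·190) = 0.1326 m/s.
Check: Re = ρVD/μ = 909·0.1326·0.0885/0.136 = 78.44 < 2300, so the laminar assumption holds.
Q = V·A = 0.1326·(π/4·0.0885²) = 0.0008157 m³/s = 0.816 L/s.

Q ≈ 0.816 L/s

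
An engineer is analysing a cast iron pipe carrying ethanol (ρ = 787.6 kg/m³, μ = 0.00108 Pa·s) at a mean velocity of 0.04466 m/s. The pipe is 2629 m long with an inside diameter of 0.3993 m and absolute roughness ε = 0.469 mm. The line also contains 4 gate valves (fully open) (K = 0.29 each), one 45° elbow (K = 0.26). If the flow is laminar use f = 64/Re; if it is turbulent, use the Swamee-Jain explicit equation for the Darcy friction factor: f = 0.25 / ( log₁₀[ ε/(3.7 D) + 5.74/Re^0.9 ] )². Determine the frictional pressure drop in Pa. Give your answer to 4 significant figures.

ΔP ≈ 161.8 Pa

Reynolds number Re = ρVD/μ = 787.6 · 0.04466 · 0.3993 / 0.00108 = 1.3e+04.
Re > 4000 → turbulent. Relative roughness ε/D = 0.000469/0.3993 = 0.00117. Swamee-Jain: f = 0.25/(log₁₀[0.00117/3.7 + 5.74/1.3e+04^0.9])² = 0.25/(log₁₀[0.000317 + 0.00114])² = 0.25/(-2.837)² = 0.03106.
Total minor-loss coefficient ΣK = 4·0.29 + 1·0.26 = 1.42.
ΔP = [f·L/D + ΣK]·(ρV²/2) = [0.03106·2629/0.3993 + 1.42]·(787.6·0.04466²/2) = [204.5 + 1.42]·0.7854 = 161.8 Pa.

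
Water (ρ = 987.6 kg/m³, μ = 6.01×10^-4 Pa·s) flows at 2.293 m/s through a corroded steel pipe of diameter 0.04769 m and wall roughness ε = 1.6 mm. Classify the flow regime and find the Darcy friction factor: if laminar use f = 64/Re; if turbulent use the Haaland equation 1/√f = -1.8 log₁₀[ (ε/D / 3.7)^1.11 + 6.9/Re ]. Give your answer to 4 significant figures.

f ≈ 0.06021

Re = ρVD/μ = 987.6·2.293·0.04769/0.000601 = 1.797e+05.
Re > 4000 → turbulent. ε/D = 0.0016/0.04769 = 0.0336; Haaland: 1/√f = -1.8 log₁₀[0.00541 + 3.84e-05] = 4.075, so f = 0.06021.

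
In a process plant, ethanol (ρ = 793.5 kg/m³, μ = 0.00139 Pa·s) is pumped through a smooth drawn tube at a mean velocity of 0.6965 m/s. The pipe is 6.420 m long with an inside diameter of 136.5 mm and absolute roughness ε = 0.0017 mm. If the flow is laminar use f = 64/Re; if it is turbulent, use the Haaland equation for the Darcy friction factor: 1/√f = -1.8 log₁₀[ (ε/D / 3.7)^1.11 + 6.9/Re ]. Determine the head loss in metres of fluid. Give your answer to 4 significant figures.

h_f ≈ 0.02368 m

Reynolds number Re = ρVD/μ = 793.5 · 0.6965 · 0.1365 / 0.00139 = 5.427e+04.
Re > 4000 → turbulent. Relative roughness ε/D = 1.7e-06/0.1365 = 1.25e-05. Haaland: 1/√f = -1.8 log₁₀[(1.25e-05/3.7)^1.11 + 6.9/5.427e+04] = -1.8 log₁₀[8.42e-07 + 0.000127] = 7.007, so f = 0.02037.
Darcy-Weisbach: ΔP = f(L/D)(ρV²/2) = 0.02037·(6.42/0.1365)·(793.5·0.6965²/2) = 0.02037·47.03·192.5 = 184.4 Pa.
Head loss h_f = ΔP/(ρg) = 184.4/(793.5·9.81) = 0.02368 m.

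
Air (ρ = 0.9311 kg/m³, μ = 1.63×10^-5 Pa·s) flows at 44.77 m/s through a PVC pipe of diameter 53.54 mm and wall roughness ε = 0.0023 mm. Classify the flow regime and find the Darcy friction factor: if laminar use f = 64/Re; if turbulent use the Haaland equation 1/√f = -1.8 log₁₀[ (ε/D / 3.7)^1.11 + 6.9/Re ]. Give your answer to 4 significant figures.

Re = ρVD/μ = 0.9311·44.77·0.05354/1.63e-05 = 1.369e+05.
Re > 4000 → turbulent. ε/D = 2.3e-06/0.05354 = 4.3e-05; Haaland: 1/√f = -1.8 log₁₀[3.33e-06 + 5.04e-05] = 7.686, so f = 0.01693.

f ≈ 0.01693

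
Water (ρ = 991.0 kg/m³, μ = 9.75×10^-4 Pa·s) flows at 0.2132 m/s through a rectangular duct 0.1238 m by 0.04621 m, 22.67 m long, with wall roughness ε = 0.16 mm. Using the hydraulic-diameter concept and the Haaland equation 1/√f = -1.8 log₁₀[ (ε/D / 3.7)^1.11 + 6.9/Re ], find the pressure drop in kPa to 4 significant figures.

Hydraulic diameter D_h = 4A/P = 4·(0.1238·0.04621)/(2·(0.1238+0.04621)) = 0.02288/0.34 = 0.0673 m.
Re = ρVD_h/μ = 991·0.2132·0.0673/0.000975 = 1.458e+04.
ε/D_h = 0.00016/0.0673 = 0.00238; Haaland gives 1/√f = -1.8 log₁₀[0.000286+0.000473] = 5.615, so f = 0.03172.
ΔP = f(L/D_h)(ρV²/2) = 0.03172·22.67/0.0673·22.52 = 240.6 Pa.
ΔP = 0.2406 kPa.

ΔP ≈ 0.2406 kPa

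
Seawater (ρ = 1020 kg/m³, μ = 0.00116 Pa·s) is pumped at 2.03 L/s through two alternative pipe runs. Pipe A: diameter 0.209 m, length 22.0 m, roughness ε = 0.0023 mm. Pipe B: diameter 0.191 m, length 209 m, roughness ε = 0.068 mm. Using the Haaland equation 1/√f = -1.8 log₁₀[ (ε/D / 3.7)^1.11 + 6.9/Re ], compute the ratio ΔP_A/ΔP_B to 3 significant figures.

Pipe A: V = Q/A = 0.00203/0.03431 = 0.05917 m/s; Re = 1.087e+04; ε/D = 1.1e-05; Haaland → f = 0.0302; ΔP_A = f(L/D)(ρV²/2) = 5.676 Pa.
Pipe B: V = Q/A = 0.00203/0.02865 = 0.07085 m/s; Re = 1.19e+04; ε/D = 0.000356; Haaland → f = 0.02993; ΔP_B = f(L/D)(ρV²/2) = 83.84 Pa.
ΔP_A/ΔP_B = 5.676/83.84 = 0.0677.

ΔP_A/ΔP_B ≈ 0.0677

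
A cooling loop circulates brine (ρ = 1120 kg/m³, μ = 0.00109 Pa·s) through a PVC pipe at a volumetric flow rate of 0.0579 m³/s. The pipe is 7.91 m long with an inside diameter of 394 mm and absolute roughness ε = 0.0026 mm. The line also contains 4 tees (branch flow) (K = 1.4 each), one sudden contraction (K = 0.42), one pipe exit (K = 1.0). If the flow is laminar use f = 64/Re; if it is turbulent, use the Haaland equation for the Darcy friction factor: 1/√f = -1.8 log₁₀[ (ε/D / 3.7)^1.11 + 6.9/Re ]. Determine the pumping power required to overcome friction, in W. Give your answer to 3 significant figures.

Cross-sectional area A = πD²/4 = π(0.394)²/4 = 0.1219 m²; mean velocity V = Q/A = 0.0579/0.1219 = 0.4749 m/s.
Reynolds number Re = ρVD/μ = 1120 · 0.4749 · 0.394 / 0.00109 = 1.923e+05.
Re > 4000 → turbulent. Relative roughness ε/D = 2.6e-06/0.394 = 6.6e-06. Haaland: 1/√f = -1.8 log₁₀[(6.6e-06/3.7)^1.11 + 6.9/1.923e+05] = -1.8 log₁₀[4.16e-07 + 3.59e-05] = 7.992, so f = 0.01566.
Total minor-loss coefficient ΣK = 4·1.4 + 1·0.42 + 1·1 = 7.02.
ΔP = [f·L/D + ΣK]·(ρV²/2) = [0.01566·7.91/0.394 + 7.02]·(1120·0.4749²/2) = [0.3143 + 7.02]·126.3 = 926.3 Pa.
Pumping power P = QΔP = 0.0579·926.3 = 53.63 W = 53.6 W.

P ≈ 53.6 W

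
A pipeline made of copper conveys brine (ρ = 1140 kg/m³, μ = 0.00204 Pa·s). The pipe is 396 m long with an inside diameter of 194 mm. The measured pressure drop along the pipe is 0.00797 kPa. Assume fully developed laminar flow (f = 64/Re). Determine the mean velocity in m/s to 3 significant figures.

For laminar flow, f = 64/Re with Re = ρVD/μ, so Darcy-Weisbach reduces to ΔP = 32μLV/D². Solving for V: V = ΔP·D²/(32μL) = 7.97·(0.194)²/(32·0.00204·396) = 0.0116 m/s.
Check: Re = ρVD/μ = 1140·0.0116·0.194/0.00204 = 1258 < 2300, so the laminar assumption holds.

V ≈ 0.0116 m/s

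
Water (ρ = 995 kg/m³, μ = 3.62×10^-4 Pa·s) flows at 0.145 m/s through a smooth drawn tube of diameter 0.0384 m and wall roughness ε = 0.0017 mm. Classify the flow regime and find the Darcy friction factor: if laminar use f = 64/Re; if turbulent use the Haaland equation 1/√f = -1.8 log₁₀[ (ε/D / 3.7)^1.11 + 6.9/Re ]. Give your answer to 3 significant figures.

f ≈ 0.0276

Re = ρVD/μ = 995·0.145·0.0384/0.000362 = 1.53e+04.
Re > 4000 → turbulent. ε/D = 1.7e-06/0.0384 = 4.43e-05; Haaland: 1/√f = -1.8 log₁₀[3.44e-06 + 0.000451] = 6.017, so f = 0.02762.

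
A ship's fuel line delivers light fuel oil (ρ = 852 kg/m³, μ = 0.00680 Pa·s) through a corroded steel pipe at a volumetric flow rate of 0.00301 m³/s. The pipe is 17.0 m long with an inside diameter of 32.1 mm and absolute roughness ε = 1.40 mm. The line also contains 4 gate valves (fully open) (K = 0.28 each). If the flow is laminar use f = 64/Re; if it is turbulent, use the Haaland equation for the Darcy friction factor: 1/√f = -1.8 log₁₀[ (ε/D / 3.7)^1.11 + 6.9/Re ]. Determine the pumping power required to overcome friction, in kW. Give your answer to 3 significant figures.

Cross-sectional area A = πD²/4 = π(0.0321)²/4 = 0.0008093 m²; mean velocity V = Q/A = 0.00301/0.0008093 = 3.719 m/s.
Reynolds number Re = ρVD/μ = 852 · 3.719 · 0.0321 / 0.0068 = 1.496e+04.
Re > 4000 → turbulent. Relative roughness ε/D = 0.0014/0.0321 = 0.0436. Haaland: 1/√f = -1.8 log₁₀[(0.0436/3.7)^1.11 + 6.9/1.496e+04] = -1.8 log₁₀[0.00723 + 0.000461] = 3.805, so f = 0.06907.
Total minor-loss coefficient ΣK = 4·0.28 = 1.12.
ΔP = [f·L/D + ΣK]·(ρV²/2) = [0.06907·17/0.0321 + 1.12]·(852·3.719²/2) = [36.58 + 1.12]·5893 = 2.222e+05 Pa.
Pumping power P = QΔP = 0.00301·2.222e+05 = 668.7 W = 0.669 kW.

P ≈ 0.669 kW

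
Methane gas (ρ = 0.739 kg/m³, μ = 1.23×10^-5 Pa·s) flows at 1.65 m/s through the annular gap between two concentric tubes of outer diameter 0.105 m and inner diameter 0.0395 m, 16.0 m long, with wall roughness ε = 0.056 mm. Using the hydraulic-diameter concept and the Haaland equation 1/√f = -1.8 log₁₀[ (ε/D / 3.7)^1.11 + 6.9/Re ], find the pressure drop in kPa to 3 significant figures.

ΔP ≈ 0.00879 kPa

Hydraulic diameter D_h = 4A/P = D_o - D_i = 0.105 - 0.0395 = 0.0655 m.
Re = ρVD_h/μ = 0.739·1.65·0.0655/1.23e-05 = 6493.
ε/D_h = 5.6e-05/0.0655 = 0.000855; Haaland gives 1/√f = -1.8 log₁₀[9.2e-05+0.00106] = 5.288, so f = 0.03577.
ΔP = f(L/D_h)(ρV²/2) = 0.03577·16/0.0655·1.006 = 8.789 Pa.
ΔP = 0.00879 kPa.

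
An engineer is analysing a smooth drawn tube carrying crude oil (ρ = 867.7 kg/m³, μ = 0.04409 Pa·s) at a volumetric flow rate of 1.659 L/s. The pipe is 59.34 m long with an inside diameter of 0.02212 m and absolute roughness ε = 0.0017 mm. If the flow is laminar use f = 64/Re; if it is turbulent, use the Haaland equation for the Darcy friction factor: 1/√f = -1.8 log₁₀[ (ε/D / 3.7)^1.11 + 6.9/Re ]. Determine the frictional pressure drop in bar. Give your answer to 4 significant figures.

ΔP ≈ 7.387 bar

Q = 1.659 L/s = 1.659/1000 = 0.001659 m³/s.
Cross-sectional area A = πD²/4 = π(0.02212)²/4 = 0.0003843 m²; mean velocity V = Q/A = 0.001659/0.0003843 = 4.317 m/s.
Reynolds number Re = ρVD/μ = 867.7 · 4.317 · 0.02212 / 0.0441 = 1879.
Re < 2300 → laminar flow, so f = 64/Re = 64/1879 = 0.03405 (the turbulent correlation is not needed).
Darcy-Weisbach: ΔP = f(L/D)(ρV²/2) = 0.03405·(59.34/0.02212)·(867.7·4.317²/2) = 0.03405·2683·8086 = 7.387e+05 Pa.
ΔP = 7.387e+05 Pa = 7.387 bar.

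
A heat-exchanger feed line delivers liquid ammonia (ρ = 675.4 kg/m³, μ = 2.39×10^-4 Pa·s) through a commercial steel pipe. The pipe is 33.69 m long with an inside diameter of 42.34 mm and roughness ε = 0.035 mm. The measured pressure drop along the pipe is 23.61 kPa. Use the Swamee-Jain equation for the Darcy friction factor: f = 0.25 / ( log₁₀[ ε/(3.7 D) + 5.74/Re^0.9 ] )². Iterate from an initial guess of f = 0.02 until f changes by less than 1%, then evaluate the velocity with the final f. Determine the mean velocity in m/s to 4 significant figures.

Rearranging Darcy-Weisbach: V = √(2·ΔP·D/(f·L·ρ)). With ε/D = 3.5e-05/0.04234 = 0.000827, iterate starting from f = 0.02:
  f = 0.02 → V = √(2·2.361e+04·0.04234/(0.02·33.69·675.4)) = 2.096 m/s; Re = ρVD/μ = 2.508e+05; f → 0.02019
Converged (Δf/f < 1%). With the final f = 0.02019: V = √(2·2.361e+04·0.04234/(0.02019·33.69·675.4)) = 2.086 m/s.

V ≈ 2.086 m/s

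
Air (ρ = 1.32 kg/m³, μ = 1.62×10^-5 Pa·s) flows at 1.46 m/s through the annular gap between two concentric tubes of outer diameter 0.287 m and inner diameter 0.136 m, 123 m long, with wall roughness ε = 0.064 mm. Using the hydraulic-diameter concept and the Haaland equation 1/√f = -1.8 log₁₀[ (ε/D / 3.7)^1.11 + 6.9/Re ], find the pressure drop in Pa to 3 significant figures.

Hydraulic diameter D_h = 4A/P = D_o - D_i = 0.287 - 0.136 = 0.151 m.
Re = ρVD_h/μ = 1.32·1.46·0.151/1.62e-05 = 1.796e+04.
ε/D_h = 6.4e-05/0.151 = 0.000424; Haaland gives 1/√f = -1.8 log₁₀[4.22e-05+0.000384] = 6.066, so f = 0.02717.
ΔP = f(L/D_h)(ρV²/2) = 0.02717·123/0.151·1.407 = 31.14 Pa.

ΔP ≈ 31.1 Pa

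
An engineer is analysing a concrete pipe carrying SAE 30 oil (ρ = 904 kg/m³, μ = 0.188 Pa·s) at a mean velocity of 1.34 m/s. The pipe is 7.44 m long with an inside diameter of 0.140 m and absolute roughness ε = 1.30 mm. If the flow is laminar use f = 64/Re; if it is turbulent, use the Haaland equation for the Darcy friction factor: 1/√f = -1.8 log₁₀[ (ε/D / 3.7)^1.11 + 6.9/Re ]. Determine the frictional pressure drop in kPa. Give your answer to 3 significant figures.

Reynolds number Re = ρVD/μ = 904 · 1.34 · 0.14 / 0.188 = 902.1.
Re < 2300 → laminar flow, so f = 64/Re = 64/902.1 = 0.07095 (the turbulent correlation is not needed).
Darcy-Weisbach: ΔP = f(L/D)(ρV²/2) = 0.07095·(7.44/0.14)·(904·1.34²/2) = 0.07095·53.14·811.6 = 3060 Pa.
ΔP = 3060 Pa = 3.06 kPa.

ΔP ≈ 3.06 kPa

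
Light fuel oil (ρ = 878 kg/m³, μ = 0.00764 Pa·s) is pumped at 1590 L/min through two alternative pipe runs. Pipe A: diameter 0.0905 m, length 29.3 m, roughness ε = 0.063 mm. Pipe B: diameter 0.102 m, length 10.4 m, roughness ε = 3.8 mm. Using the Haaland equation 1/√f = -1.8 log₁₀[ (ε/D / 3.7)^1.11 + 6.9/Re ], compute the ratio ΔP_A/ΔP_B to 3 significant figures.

ΔP_A/ΔP_B ≈ 1.89

Pipe A: V = Q/A = 0.0265/0.006433 = 4.12 m/s; Re = 4.285e+04; ε/D = 0.000696; Haaland → f = 0.02342; ΔP_A = f(L/D)(ρV²/2) = 5.649e+04 Pa.
Pipe B: V = Q/A = 0.0265/0.008171 = 3.243 m/s; Re = 3.802e+04; ε/D = 0.0373; Haaland → f = 0.06354; ΔP_B = f(L/D)(ρV²/2) = 2.991e+04 Pa.
ΔP_A/ΔP_B = 5.649e+04/2.991e+04 = 1.89.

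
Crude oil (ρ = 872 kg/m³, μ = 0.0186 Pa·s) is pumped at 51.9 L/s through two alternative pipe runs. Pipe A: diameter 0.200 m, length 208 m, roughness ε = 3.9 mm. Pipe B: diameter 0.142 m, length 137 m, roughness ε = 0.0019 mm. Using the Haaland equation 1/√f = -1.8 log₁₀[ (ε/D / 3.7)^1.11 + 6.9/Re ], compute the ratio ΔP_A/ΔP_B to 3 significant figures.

ΔP_A/ΔP_B ≈ 0.551

Pipe A: V = Q/A = 0.0519/0.03142 = 1.652 m/s; Re = 1.549e+04; ε/D = 0.0195; Haaland → f = 0.05068; ΔP_A = f(L/D)(ρV²/2) = 6.271e+04 Pa.
Pipe B: V = Q/A = 0.0519/0.01584 = 3.277 m/s; Re = 2.182e+04; ε/D = 1.34e-05; Haaland → f = 0.02521; ΔP_B = f(L/D)(ρV²/2) = 1.139e+05 Pa.
ΔP_A/ΔP_B = 6.271e+04/1.139e+05 = 0.551.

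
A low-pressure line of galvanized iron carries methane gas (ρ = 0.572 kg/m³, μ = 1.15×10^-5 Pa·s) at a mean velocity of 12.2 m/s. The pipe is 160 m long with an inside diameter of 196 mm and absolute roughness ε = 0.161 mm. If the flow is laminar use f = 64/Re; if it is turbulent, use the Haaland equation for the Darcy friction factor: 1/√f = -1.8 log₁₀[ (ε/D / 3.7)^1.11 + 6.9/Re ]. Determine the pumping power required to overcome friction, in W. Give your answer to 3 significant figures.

P ≈ 268 W

Reynolds number Re = ρVD/μ = 0.572 · 12.2 · 0.196 / 1.15e-05 = 1.189e+05.
Re > 4000 → turbulent. Relative roughness ε/D = 0.000161/0.196 = 0.000821. Haaland: 1/√f = -1.8 log₁₀[(0.000821/3.7)^1.11 + 6.9/1.189e+05] = -1.8 log₁₀[8.8e-05 + 5.8e-05] = 6.904, so f = 0.02098.
Darcy-Weisbach: ΔP = f(L/D)(ρV²/2) = 0.02098·(160/0.196)·(0.572·12.2²/2) = 0.02098·816.3·42.57 = 729 Pa.
Q = V·A = 12.2·0.03017 = 0.3681 m³/s.
Pumping power P = QΔP = 0.3681·729 = 268.3 W = 268 W.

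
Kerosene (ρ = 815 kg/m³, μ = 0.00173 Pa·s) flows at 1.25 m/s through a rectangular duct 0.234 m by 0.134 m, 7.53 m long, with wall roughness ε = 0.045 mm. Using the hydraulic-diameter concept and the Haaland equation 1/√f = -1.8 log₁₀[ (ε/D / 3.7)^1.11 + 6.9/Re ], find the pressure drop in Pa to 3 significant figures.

ΔP ≈ 535 Pa

Hydraulic diameter D_h = 4A/P = 4·(0.234·0.134)/(2·(0.234+0.134)) = 0.1254/0.736 = 0.1704 m.
Re = ρVD_h/μ = 815·1.25·0.1704/0.00173 = 1.004e+05.
ε/D_h = 4.5e-05/0.1704 = 0.000264; Haaland gives 1/√f = -1.8 log₁₀[2.5e-05+6.88e-05] = 7.251, so f = 0.01902.
ΔP = f(L/D_h)(ρV²/2) = 0.01902·7.53/0.1704·636.7 = 535.2 Pa.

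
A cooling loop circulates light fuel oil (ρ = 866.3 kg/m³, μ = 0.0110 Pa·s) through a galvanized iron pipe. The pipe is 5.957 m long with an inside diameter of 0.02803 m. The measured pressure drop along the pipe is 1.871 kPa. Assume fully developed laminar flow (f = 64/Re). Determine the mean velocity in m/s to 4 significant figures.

For laminar flow, f = 64/Re with Re = ρVD/μ, so Darcy-Weisbach reduces to ΔP = 32μLV/D². Solving for V: V = ΔP·D²/(32μL) = 1871·(0.02803)²/(32·0.011·5.957) = 0.7011 m/s.
Check: Re = ρVD/μ = 866.3·0.7011·0.02803/0.011 = 1548 < 2300, so the laminar assumption holds.

V ≈ 0.7011 m/s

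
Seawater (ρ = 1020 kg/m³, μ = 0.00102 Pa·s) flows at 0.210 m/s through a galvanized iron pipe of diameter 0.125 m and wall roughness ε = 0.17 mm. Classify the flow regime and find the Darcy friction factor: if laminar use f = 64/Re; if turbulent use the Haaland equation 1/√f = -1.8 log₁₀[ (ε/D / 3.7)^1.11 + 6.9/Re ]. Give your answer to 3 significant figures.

f ≈ 0.0270

Re = ρVD/μ = 1020·0.21·0.125/0.00102 = 2.625e+04.
Re > 4000 → turbulent. ε/D = 0.00017/0.125 = 0.00136; Haaland: 1/√f = -1.8 log₁₀[0.000154 + 0.000263] = 6.084, so f = 0.02702.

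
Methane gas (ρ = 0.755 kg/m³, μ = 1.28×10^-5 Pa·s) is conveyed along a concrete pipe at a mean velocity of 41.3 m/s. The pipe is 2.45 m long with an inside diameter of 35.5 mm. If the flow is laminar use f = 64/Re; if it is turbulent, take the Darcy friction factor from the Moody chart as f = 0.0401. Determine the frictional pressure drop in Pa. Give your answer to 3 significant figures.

Reynolds number Re = ρVD/μ = 0.755 · 41.3 · 0.0355 / 1.28e-05 = 8.648e+04.
Re > 4000 → turbulent; use the Moody-chart value f = 0.0401.
Darcy-Weisbach: ΔP = f(L/D)(ρV²/2) = 0.0401·(2.45/0.0355)·(0.755·41.3²/2) = 0.0401·69.01·643.9 = 1782 Pa.

ΔP ≈ 1780 Pa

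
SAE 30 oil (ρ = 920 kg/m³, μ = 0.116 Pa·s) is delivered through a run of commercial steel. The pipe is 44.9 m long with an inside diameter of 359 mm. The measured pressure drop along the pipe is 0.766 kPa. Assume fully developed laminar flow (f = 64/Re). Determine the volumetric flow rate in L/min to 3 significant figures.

For laminar flow, f = 64/Re with Re = ρVD/μ, so Darcy-Weisbach reduces to ΔP = 32μLV/D². Solving for V: V = ΔP·D²/(32μL) = 766·(0.359)²/(32·0.116·44.9) = 0.5923 m/s.
Check: Re = ρVD/μ = 920·0.5923·0.359/0.116 = 1687 < 2300, so the laminar assumption holds.
Q = V·A = 0.5923·(π/4·0.359²) = 0.05996 m³/s = 3600 L/min.

Q ≈ 3600 L/min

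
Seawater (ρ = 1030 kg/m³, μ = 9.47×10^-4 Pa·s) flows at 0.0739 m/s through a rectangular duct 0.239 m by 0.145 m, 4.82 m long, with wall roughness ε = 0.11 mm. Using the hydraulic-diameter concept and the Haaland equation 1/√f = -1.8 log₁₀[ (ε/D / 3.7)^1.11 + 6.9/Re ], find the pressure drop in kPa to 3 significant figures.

ΔP ≈ 0.00217 kPa

Hydraulic diameter D_h = 4A/P = 4·(0.239·0.145)/(2·(0.239+0.145)) = 0.1386/0.768 = 0.1805 m.
Re = ρVD_h/μ = 1030·0.0739·0.1805/0.000947 = 1.451e+04.
ε/D_h = 0.00011/0.1805 = 0.000609; Haaland gives 1/√f = -1.8 log₁₀[6.32e-05+0.000476] = 5.883, so f = 0.02889.
ΔP = f(L/D_h)(ρV²/2) = 0.02889·4.82/0.1805·2.813 = 2.17 Pa.
ΔP = 0.00217 kPa.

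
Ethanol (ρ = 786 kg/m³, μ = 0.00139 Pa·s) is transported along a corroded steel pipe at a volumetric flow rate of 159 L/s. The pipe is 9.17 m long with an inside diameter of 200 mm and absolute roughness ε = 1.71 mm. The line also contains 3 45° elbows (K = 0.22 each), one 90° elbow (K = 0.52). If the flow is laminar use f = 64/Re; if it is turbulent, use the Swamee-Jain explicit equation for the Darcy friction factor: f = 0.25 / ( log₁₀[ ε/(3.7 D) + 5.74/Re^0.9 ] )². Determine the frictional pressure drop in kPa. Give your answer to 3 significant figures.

ΔP ≈ 28.6 kPa

Q = 159 L/s = 159/1000 = 0.159 m³/s.
Cross-sectional area A = πD²/4 = π(0.2)²/4 = 0.03142 m²; mean velocity V = Q/A = 0.159/0.03142 = 5.061 m/s.
Reynolds number Re = ρVD/μ = 786 · 5.061 · 0.2 / 0.00139 = 5.724e+05.
Re > 4000 → turbulent. Relative roughness ε/D = 0.00171/0.2 = 0.00855. Swamee-Jain: f = 0.25/(log₁₀[0.00855/3.7 + 5.74/5.724e+05^0.9])² = 0.25/(log₁₀[0.00231 + 3.78e-05])² = 0.25/(-2.629)² = 0.03617.
Total minor-loss coefficient ΣK = 3·0.22 + 1·0.52 = 1.18.
ΔP = [f·L/D + ΣK]·(ρV²/2) = [0.03617·9.17/0.2 + 1.18]·(786·5.061²/2) = [1.658 + 1.18]·1.007e+04 = 2.857e+04 Pa.
ΔP = 2.857e+04 Pa = 28.6 kPa.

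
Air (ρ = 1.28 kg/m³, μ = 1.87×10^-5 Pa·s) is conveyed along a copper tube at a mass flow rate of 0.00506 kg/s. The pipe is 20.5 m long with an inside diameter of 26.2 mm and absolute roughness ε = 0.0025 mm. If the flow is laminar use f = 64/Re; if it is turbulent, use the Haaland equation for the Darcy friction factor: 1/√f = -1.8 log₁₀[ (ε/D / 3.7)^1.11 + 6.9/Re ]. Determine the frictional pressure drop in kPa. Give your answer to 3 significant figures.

A = πD²/4 = π(0.0262)²/4 = 0.0005391 m²; mean velocity V = ṁ/(ρA) = 0.00506/(1.28 · 0.0005391) = 7.332 m/s.
Reynolds number Re = ρVD/μ = 1.28 · 7.332 · 0.0262 / 1.87e-05 = 1.315e+04.
Re > 4000 → turbulent. Relative roughness ε/D = 2.5e-06/0.0262 = 9.54e-05. Haaland: 1/√f = -1.8 log₁₀[(9.54e-05/3.7)^1.11 + 6.9/1.315e+04] = -1.8 log₁₀[8.07e-06 + 0.000525] = 5.892, so f = 0.0288.
Darcy-Weisbach: ΔP = f(L/D)(ρV²/2) = 0.0288·(20.5/0.0262)·(1.28·7.332²/2) = 0.0288·782.4·34.41 = 775.5 Pa.
ΔP = 775.5 Pa = 0.775 kPa.

ΔP ≈ 0.775 kPa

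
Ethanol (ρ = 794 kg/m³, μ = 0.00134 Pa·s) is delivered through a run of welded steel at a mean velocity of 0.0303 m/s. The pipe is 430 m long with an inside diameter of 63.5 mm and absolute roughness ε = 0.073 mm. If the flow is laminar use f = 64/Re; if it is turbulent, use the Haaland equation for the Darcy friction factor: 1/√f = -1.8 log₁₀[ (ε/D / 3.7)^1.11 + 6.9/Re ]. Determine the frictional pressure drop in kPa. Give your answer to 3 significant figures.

Reynolds number Re = ρVD/μ = 794 · 0.0303 · 0.0635 / 0.00134 = 1140.
Re < 2300 → laminar flow, so f = 64/Re = 64/1140 = 0.05614 (the turbulent correlation is not needed).
Darcy-Weisbach: ΔP = f(L/D)(ρV²/2) = 0.05614·(430/0.0635)·(794·0.0303²/2) = 0.05614·6772·0.3645 = 138.6 Pa.
ΔP = 138.6 Pa = 0.139 kPa.

ΔP ≈ 0.139 kPa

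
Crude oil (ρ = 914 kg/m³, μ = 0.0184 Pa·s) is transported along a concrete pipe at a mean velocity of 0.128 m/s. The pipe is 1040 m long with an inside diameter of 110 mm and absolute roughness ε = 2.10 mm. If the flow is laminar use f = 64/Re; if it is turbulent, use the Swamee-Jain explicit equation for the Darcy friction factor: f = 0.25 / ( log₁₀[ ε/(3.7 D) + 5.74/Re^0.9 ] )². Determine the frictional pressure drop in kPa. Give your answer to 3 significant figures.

Reynolds number Re = ρVD/μ = 914 · 0.128 · 0.11 / 0.0184 = 699.4.
Re < 2300 → laminar flow, so f = 64/Re = 64/699.4 = 0.09151 (the turbulent correlation is not needed).
Darcy-Weisbach: ΔP = f(L/D)(ρV²/2) = 0.09151·(1040/0.11)·(914·0.128²/2) = 0.09151·9455·7.487 = 6478 Pa.
ΔP = 6478 Pa = 6.48 kPa.

ΔP ≈ 6.48 kPa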